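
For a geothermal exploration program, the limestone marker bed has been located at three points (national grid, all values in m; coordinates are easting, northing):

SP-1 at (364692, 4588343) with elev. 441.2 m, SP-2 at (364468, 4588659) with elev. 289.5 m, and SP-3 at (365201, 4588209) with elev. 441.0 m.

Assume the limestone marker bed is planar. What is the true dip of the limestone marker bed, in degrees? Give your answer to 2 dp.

Let the plane be z = a·easting + b·northing + c.
SP-2−SP-1: −224a + 316b = −151.7;  SP-3−SP-1: 509a − 134b = −0.2.
Solving gives a = −0.15586, b = −0.59055.
Gradient magnitude |∇z| = √(a² + b²) = √(0.02429 + 0.34875) = 0.61077.
True dip = arctan(0.61077) = 31.42°, dipping toward NNE (azimuth ≈ 015°).

31.42°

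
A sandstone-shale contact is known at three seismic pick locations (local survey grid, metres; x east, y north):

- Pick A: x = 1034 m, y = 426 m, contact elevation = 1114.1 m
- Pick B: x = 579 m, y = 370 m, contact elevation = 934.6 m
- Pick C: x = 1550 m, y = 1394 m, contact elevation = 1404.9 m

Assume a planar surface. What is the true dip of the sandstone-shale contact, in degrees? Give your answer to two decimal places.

Two edge vectors: Pick A→Pick B = (-455, -56, -179.5), Pick A→Pick C = (516, 968, 290.8).
Normal n = (Pick A→Pick B) × (Pick A→Pick C) = (157471.2, 39692, -411544).
So ∂z/∂x = −n_x/n_z = 0.38264 and ∂z/∂y = −n_y/n_z = 0.09645.
Gradient magnitude |∇z| = √(a² + b²) = √(0.14641 + 0.00930) = 0.39460.
True dip = arctan(0.39460) = 21.53°, dipping toward WSW (azimuth ≈ 256°).

21.53°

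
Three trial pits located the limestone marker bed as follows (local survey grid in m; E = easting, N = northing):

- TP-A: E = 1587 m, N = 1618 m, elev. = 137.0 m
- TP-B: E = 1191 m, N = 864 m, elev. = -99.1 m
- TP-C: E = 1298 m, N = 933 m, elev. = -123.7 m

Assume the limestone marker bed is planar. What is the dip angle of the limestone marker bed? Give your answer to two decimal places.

Two edge vectors: TP-A→TP-B = (-396, -754, -236.1), TP-A→TP-C = (-289, -685, -260.7).
Normal n = (TP-A→TP-B) × (TP-A→TP-C) = (34839.3, -35004.3, 53354).
So ∂z/∂E = −n_x/n_z = −0.65298 and ∂z/∂N = −n_y/n_z = 0.65608.
Gradient magnitude |∇z| = √(a² + b²) = √(0.42639 + 0.43044) = 0.92565.
True dip = arctan(0.92565) = 42.79°, dipping toward SE (azimuth ≈ 135°).

42.79°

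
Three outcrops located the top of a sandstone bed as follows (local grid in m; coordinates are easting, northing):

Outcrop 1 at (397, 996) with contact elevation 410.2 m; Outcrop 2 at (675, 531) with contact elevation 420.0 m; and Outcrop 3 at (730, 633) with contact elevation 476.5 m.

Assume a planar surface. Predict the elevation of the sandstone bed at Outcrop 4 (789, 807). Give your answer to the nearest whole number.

555 m

Let the plane be z = a·easting + b·northing + c.
Outcrop 2−Outcrop 1: 278a − 465b = 9.8;  Outcrop 3−Outcrop 1: 333a − 363b = 66.3.
Solving gives a = 0.50569, b = 0.28125.
Then c = 410.2 − a·397 − b·996 = −70.68.
At (789, 807): z = 399.0 + 227.0 − 70.68 = 555.3 m.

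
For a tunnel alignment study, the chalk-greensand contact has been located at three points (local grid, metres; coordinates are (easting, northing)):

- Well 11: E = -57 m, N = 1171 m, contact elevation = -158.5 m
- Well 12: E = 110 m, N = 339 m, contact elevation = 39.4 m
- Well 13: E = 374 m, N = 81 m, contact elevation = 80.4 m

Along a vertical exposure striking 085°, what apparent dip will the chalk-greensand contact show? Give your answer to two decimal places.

Let the plane be z = a·E + b·N + c.
Well 12−Well 11: 167a − 832b = 197.9;  Well 13−Well 11: 431a − 1090b = 238.9.
Solving gives a = −0.09598, b = −0.25713.
Unit vector along 085° is (sin 85°, cos 85°) = (0.9962, 0.0872).
Slope in that direction = a·(0.9962) + b·(0.0872) = −0.11802.
Apparent dip = arctan|0.11802| = 6.73° (true dip is 15.3°, so apparent ≤ true as expected).

6.73°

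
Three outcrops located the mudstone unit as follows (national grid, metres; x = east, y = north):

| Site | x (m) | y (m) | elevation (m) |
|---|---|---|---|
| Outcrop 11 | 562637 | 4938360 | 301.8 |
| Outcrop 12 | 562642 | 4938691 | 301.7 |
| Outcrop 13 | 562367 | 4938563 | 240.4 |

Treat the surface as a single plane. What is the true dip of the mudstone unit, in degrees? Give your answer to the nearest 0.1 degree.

12.7°

Two edge vectors: Outcrop 11→Outcrop 12 = (5, 331, -0.1), Outcrop 11→Outcrop 13 = (-270, 203, -61.4).
Normal n = (Outcrop 11→Outcrop 12) × (Outcrop 11→Outcrop 13) = (-20303.1, 334, 90385).
So ∂z/∂x = −n_x/n_z = 0.22463 and ∂z/∂y = −n_y/n_z = −0.00370.
Gradient magnitude |∇z| = √(a² + b²) = √(0.05046 + 0.00001) = 0.22466.
True dip = arctan(0.22466) = 12.7°, dipping toward W (azimuth ≈ 271°).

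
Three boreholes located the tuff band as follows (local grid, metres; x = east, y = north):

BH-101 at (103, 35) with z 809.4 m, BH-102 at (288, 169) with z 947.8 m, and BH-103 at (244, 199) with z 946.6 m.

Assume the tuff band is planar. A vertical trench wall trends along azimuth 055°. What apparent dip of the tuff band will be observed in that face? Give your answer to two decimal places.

Let the plane be z = a·x + b·y + c.
BH-102−BH-101: 185a + 134b = 138.4;  BH-103−BH-101: 141a + 164b = 137.2.
Solving gives a = 0.37680, b = 0.51263.
Unit vector along 055° is (sin 55°, cos 55°) = (0.8192, 0.5736).
Slope in that direction = a·(0.8192) + b·(0.5736) = 0.60269.
Apparent dip = arctan|0.60269| = 31.08° (true dip is 32.5°, so apparent ≤ true as expected).

31.08°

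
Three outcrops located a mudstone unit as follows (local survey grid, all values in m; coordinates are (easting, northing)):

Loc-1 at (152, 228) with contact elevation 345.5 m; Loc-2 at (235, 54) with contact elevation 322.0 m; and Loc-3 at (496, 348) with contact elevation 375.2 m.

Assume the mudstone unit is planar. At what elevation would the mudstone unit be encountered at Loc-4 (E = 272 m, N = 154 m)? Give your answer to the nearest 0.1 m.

Two edge vectors: Loc-1→Loc-2 = (83, -174, -23.5), Loc-1→Loc-3 = (344, 120, 29.7).
Normal n = (Loc-1→Loc-2) × (Loc-1→Loc-3) = (-2347.8, -10549.1, 69816).
So ∂z/∂E = −n_x/n_z = 0.03363 and ∂z/∂N = −n_y/n_z = 0.15110.
Intercept c from Loc-1: 345.5 − 5.11 − 34.45 = 305.94.
At (272, 154): z = 9.1 + 23.3 + 305.94 = 338.4 m.

338.4 m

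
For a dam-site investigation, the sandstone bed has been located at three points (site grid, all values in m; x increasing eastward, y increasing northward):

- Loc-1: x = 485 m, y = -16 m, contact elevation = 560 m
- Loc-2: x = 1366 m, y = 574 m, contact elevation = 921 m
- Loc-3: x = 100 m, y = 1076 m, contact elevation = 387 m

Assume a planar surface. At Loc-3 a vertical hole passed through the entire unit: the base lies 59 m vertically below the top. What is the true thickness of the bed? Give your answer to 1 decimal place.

Two edge vectors: Loc-1→Loc-2 = (881, 590, 361), Loc-1→Loc-3 = (-385, 1092, -173).
Normal n = (Loc-1→Loc-2) × (Loc-1→Loc-3) = (-496282, 13428, 1189202).
So ∂z/∂x = −n_x/n_z = 0.41732 and ∂z/∂y = −n_y/n_z = −0.01129.
|∇z| = √(a²+b²) = 0.41748, so dip δ = arctan(0.41748) = 22.66°.
True thickness = vertical thickness × cos δ = 59 × cos 22.66° = 54.4 m.

54.4 m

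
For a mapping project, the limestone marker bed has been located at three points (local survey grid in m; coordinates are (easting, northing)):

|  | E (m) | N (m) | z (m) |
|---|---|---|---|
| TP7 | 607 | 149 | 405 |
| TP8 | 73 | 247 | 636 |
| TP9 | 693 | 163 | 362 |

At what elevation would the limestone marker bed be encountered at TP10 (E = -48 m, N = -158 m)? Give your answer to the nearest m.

Two edge vectors: TP7→TP8 = (-534, 98, 231), TP7→TP9 = (86, 14, -43).
Normal n = (TP7→TP8) × (TP7→TP9) = (-7448, -3096, -15904).
So ∂z/∂E = −n_x/n_z = −0.46831 and ∂z/∂N = −n_y/n_z = −0.19467.
Intercept c from TP7: 405 + 284.26 + 29.01 = 718.27.
At (-48, -158): z = 22.5 + 30.8 + 718.27 = 771.5 m.

772 m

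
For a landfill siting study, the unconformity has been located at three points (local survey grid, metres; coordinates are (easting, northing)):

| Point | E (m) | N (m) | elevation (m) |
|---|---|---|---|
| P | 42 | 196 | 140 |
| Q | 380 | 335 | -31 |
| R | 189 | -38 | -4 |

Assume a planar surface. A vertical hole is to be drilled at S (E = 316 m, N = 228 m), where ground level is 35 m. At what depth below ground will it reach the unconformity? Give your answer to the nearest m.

53 m

Two edge vectors: P→Q = (338, 139, -171), P→R = (147, -234, -144).
Normal n = (P→Q) × (P→R) = (-60030, 23535, -99525).
So ∂z/∂E = −n_x/n_z = −0.60317 and ∂z/∂N = −n_y/n_z = 0.23647.
Intercept c from P: 140 + 25.33 − 46.35 = 118.98.
At (316, 228): z_contact = −190.6 + 53.9 + 118.98 = -17.7 m.
Depth below ground = 35 − (-17.7) = 53 m.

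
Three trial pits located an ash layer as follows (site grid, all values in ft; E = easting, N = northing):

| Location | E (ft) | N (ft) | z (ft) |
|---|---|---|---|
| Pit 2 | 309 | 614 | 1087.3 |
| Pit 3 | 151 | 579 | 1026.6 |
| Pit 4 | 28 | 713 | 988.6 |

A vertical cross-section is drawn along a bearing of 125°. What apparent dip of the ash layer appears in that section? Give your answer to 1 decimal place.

15.2°

Let the plane be z = a·E + b·N + c.
Pit 3−Pit 2: −158a − 35b = −60.7;  Pit 4−Pit 2: −281a + 99b = −98.7.
Solving gives a = 0.37146, b = 0.05739.
Unit vector along 125° is (sin 125°, cos 125°) = (0.8192, -0.5736).
Slope in that direction = a·(0.8192) + b·(-0.5736) = 0.27137.
Apparent dip = arctan|0.27137| = 15.2° (true dip is 20.6°, so apparent ≤ true as expected).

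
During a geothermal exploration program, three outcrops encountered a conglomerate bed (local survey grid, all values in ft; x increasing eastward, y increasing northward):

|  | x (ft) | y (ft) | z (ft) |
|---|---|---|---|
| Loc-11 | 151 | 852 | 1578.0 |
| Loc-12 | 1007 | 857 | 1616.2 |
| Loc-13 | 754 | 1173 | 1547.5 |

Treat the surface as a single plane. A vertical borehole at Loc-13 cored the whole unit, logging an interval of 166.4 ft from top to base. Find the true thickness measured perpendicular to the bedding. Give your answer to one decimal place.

163.6 ft

Two edge vectors: Loc-11→Loc-12 = (856, 5, 38.2), Loc-11→Loc-13 = (603, 321, -30.5).
Normal n = (Loc-11→Loc-12) × (Loc-11→Loc-13) = (-12414.7, 49142.6, 271761).
So ∂z/∂x = −n_x/n_z = 0.04568 and ∂z/∂y = −n_y/n_z = −0.18083.
|∇z| = √(a²+b²) = 0.18651, so dip δ = arctan(0.18651) = 10.56°.
True thickness = vertical thickness × cos δ = 166.4 × cos 10.56° = 163.6 ft.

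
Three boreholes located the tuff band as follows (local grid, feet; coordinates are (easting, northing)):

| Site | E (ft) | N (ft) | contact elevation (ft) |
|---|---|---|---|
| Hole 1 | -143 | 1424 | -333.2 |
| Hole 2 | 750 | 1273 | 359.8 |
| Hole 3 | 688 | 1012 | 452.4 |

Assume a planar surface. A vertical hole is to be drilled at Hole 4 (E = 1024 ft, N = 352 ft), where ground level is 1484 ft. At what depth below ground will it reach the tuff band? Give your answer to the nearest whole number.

Two edge vectors: Hole 1→Hole 2 = (893, -151, 693), Hole 1→Hole 3 = (831, -412, 785.6).
Normal n = (Hole 1→Hole 2) × (Hole 1→Hole 3) = (166890.4, -125657.8, -242435).
So ∂z/∂E = −n_x/n_z = 0.68839 and ∂z/∂N = −n_y/n_z = −0.51832.
Intercept c from Hole 1: -333.2 + 98.44 + 738.08 = 503.32.
At (1024, 352): z_contact = 704.9 − 182.4 + 503.32 = 1025.8 ft.
Depth below ground = 1484 − 1025.8 = 458 ft.

458 ft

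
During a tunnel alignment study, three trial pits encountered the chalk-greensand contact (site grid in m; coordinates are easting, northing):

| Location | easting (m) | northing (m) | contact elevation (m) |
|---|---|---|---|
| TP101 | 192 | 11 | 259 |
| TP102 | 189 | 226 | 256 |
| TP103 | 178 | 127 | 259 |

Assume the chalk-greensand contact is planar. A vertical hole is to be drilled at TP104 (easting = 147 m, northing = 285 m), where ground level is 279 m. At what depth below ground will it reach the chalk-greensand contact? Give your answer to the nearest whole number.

18 m

Two edge vectors: TP101→TP102 = (-3, 215, -3), TP101→TP103 = (-14, 116, 0).
Normal n = (TP101→TP102) × (TP101→TP103) = (348, 42, 2662).
So ∂z/∂easting = −n_x/n_z = −0.13073 and ∂z/∂northing = −n_y/n_z = −0.01578.
Intercept c from TP101: 259 + 25.10 + 0.17 = 284.27.
At (147, 285): z_contact = −19.2 − 4.5 + 284.27 = 260.6 m.
Depth below ground = 279 − 260.6 = 18 m.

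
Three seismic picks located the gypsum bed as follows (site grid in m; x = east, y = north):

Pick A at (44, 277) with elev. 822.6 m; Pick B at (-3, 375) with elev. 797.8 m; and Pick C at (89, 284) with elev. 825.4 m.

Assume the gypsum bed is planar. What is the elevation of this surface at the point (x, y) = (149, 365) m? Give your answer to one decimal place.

Let the plane be z = a·x + b·y + c.
Pick B−Pick A: −47a + 98b = −24.8;  Pick C−Pick A: 45a + 7b = 2.8.
Solving gives a = 0.09453, b = −0.20772.
Then c = 822.6 − a·44 − b·277 = 875.98.
At (149, 365): z = 14.1 − 75.8 + 875.98 = 814.2 m.

814.2 m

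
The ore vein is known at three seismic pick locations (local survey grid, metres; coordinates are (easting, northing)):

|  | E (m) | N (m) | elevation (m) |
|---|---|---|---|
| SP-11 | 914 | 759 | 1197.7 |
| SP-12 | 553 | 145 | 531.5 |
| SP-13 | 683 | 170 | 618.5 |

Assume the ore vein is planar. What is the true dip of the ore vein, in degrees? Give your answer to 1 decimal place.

Let the plane be z = a·E + b·N + c.
SP-12−SP-11: −361a − 614b = −666.2;  SP-13−SP-11: −231a − 589b = −579.2.
Solving gives a = 0.51929, b = 0.77970.
Gradient magnitude |∇z| = √(a² + b²) = √(0.26966 + 0.60794) = 0.93680.
True dip = arctan(0.93680) = 43.1°, dipping toward SSW (azimuth ≈ 214°).

43.1°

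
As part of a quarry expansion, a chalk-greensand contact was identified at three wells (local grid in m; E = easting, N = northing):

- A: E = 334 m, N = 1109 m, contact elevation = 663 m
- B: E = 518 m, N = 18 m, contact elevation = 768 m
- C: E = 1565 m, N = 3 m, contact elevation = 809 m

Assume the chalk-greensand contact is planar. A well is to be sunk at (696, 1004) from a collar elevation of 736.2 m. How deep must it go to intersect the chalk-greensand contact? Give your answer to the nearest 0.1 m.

50.1 m

Let the plane be z = a·E + b·N + c.
B−A: 184a − 1091b = 105;  C−A: 1231a − 1106b = 146.
Solving gives a = 0.037872, b = −0.089855.
Then c = 663 − a·334 − b·1109 = 750.00.
At (696, 1004): z_contact = 26.36 − 90.21 + 750.00 = 686.14 m.
Depth below ground = 736.2 − 686.14 = 50.1 m.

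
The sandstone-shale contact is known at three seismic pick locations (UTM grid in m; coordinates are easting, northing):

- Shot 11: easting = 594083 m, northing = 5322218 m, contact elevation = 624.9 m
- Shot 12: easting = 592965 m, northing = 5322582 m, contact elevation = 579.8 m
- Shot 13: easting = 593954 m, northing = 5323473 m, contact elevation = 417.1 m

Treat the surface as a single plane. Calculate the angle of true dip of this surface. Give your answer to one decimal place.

9.5°

Let the plane be z = a·easting + b·northing + c.
Shot 12−Shot 11: −1118a + 364b = −45.1;  Shot 13−Shot 11: −129a + 1255b = −207.8.
Solving gives a = −0.01404, b = −0.16702.
Gradient magnitude |∇z| = √(a² + b²) = √(0.00020 + 0.02790) = 0.16761.
True dip = arctan(0.16761) = 9.5°, dipping toward N (azimuth ≈ 005°).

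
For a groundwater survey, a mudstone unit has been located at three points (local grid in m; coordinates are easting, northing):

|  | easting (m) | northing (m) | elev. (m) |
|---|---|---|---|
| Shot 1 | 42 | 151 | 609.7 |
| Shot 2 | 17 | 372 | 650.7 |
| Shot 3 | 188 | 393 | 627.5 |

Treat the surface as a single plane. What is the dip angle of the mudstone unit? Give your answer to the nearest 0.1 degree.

12.9°

Let the plane be z = a·easting + b·northing + c.
Shot 2−Shot 1: −25a + 221b = 41;  Shot 3−Shot 1: 146a + 242b = 17.8.
Solving gives a = −0.15628, b = 0.16784.
Gradient magnitude |∇z| = √(a² + b²) = √(0.02442 + 0.02817) = 0.22934.
True dip = arctan(0.22934) = 12.9°, dipping toward SE (azimuth ≈ 137°).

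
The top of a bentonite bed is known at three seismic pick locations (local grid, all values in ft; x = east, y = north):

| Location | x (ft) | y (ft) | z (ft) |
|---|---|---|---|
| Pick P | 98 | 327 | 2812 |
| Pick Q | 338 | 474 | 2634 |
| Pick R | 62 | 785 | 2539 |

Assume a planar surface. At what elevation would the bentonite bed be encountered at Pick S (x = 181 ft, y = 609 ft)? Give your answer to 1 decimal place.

Let the plane be z = a·x + b·y + c.
Pick Q−Pick P: 240a + 147b = −178;  Pick R−Pick P: −36a + 458b = −273.
Solving gives a = −0.35928, b = −0.62431.
Then c = 2812 − a·98 − b·327 = 3051.36.
At (181, 609): z = −65.0 − 380.2 + 3051.36 = 2606.1 ft.

2606.1 ft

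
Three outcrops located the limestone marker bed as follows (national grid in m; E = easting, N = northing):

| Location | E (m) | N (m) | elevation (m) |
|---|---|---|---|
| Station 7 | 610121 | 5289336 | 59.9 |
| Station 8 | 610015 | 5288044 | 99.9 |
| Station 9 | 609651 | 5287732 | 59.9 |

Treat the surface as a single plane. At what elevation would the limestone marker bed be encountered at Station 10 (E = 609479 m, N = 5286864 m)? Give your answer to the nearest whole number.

Two edge vectors: Station 7→Station 8 = (-106, -1292, 40), Station 7→Station 9 = (-470, -1604, 0).
Normal n = (Station 7→Station 8) × (Station 7→Station 9) = (64160, -18800, -437216).
So ∂z/∂E = −n_x/n_z = 0.14674669 and ∂z/∂N = −n_y/n_z = −0.04299934.
Intercept c from Station 7: 59.9 − 89533.24 + 227437.96 = 137964.63.
At (609479, 5286864): z = 89439.0 − 227331.7 + 137964.63 = 72.0 m.

72 m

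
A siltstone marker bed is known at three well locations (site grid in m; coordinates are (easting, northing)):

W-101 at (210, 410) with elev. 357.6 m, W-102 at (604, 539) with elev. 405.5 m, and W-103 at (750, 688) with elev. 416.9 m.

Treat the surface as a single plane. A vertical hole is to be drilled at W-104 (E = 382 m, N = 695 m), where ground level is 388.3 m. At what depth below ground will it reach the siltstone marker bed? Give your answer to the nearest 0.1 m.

Let the plane be z = a·E + b·N + c.
W-102−W-101: 394a + 129b = 47.9;  W-103−W-101: 540a + 278b = 59.3.
Solving gives a = 0.14212, b = −0.06275.
Then c = 357.6 − a·210 − b·410 = 353.48.
At (382, 695): z_contact = 54.29 − 43.61 + 353.48 = 364.16 m.
Depth below ground = 388.3 − 364.16 = 24.1 m.

24.1 m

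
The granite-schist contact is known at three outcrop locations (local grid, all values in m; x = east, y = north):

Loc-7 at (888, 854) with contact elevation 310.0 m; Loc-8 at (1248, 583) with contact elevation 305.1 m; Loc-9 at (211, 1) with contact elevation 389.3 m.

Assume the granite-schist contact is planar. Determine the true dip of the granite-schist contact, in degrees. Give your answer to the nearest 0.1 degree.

Let the plane be z = a·x + b·y + c.
Loc-8−Loc-7: 360a − 271b = −4.9;  Loc-9−Loc-7: −677a − 853b = 79.3.
Solving gives a = −0.05233, b = −0.05143.
Gradient magnitude |∇z| = √(a² + b²) = √(0.00274 + 0.00265) = 0.07337.
True dip = arctan(0.07337) = 4.2°, dipping toward NE (azimuth ≈ 045°).

4.2°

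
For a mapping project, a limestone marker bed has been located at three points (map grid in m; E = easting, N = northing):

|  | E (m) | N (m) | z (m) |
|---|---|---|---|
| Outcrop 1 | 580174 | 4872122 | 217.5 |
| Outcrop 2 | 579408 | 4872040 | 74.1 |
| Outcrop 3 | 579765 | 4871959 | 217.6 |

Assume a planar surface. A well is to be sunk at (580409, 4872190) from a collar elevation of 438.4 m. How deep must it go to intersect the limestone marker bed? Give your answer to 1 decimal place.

204.5 m

Let the plane be z = a·E + b·N + c.
Outcrop 2−Outcrop 1: −766a − 82b = −143.4;  Outcrop 3−Outcrop 1: −409a − 163b = 0.1.
Solving gives a = 0.256049058, b = −0.643092422.
Then c = 217.5 − a·580174 − b·4872122 = 2984889.23.
At (580409, 4872190): z_contact = 148613.18 − 3133268.47 + 2984889.23 = 233.94 m.
Depth below ground = 438.4 − 233.94 = 204.5 m.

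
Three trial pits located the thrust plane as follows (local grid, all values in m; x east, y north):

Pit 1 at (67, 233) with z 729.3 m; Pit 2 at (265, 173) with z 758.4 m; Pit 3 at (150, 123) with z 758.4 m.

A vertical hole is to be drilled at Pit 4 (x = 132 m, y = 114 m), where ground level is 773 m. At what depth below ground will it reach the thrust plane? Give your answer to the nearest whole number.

Two edge vectors: Pit 1→Pit 2 = (198, -60, 29.1), Pit 1→Pit 3 = (83, -110, 29.1).
Normal n = (Pit 1→Pit 2) × (Pit 1→Pit 3) = (1455, -3346.5, -16800).
So ∂z/∂x = −n_x/n_z = 0.08661 and ∂z/∂y = −n_y/n_z = −0.19920.
Intercept c from Pit 1: 729.3 − 5.80 + 46.41 = 769.91.
At (132, 114): z_contact = 11.4 − 22.7 + 769.91 = 758.6 m.
Depth below ground = 773 − 758.6 = 14 m.

14 m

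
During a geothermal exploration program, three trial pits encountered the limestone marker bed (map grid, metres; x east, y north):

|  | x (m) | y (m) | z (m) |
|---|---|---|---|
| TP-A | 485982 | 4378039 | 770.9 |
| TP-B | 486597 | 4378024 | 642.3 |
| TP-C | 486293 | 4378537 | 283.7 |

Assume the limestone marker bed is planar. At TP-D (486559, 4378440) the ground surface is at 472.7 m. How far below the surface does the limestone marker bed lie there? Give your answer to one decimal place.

Two edge vectors: TP-A→TP-B = (615, -15, -128.6), TP-A→TP-C = (311, 498, -487.2).
Normal n = (TP-A→TP-B) × (TP-A→TP-C) = (71350.8, 259633.4, 310935).
So ∂z/∂x = −n_x/n_z = −0.229471755 and ∂z/∂y = −n_y/n_z = −0.835008603.
Intercept c from TP-A: 770.9 + 111519.14 + 3655700.23 = 3767990.27.
At (486559, 4378440): z_contact = −111651.55 − 3656035.07 + 3767990.27 = 303.66 m.
Depth below ground = 472.7 − 303.66 = 169.0 m.

169.0 m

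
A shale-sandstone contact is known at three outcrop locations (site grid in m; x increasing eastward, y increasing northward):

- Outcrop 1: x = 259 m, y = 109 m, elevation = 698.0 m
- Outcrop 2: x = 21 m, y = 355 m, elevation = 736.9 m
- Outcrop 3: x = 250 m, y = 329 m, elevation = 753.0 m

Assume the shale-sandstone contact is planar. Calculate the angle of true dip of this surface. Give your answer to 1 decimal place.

Let the plane be z = a·x + b·y + c.
Outcrop 2−Outcrop 1: −238a + 246b = 38.9;  Outcrop 3−Outcrop 1: −9a + 220b = 55.
Solving gives a = 0.09915, b = 0.25406.
Gradient magnitude |∇z| = √(a² + b²) = √(0.00983 + 0.06454) = 0.27272.
True dip = arctan(0.27272) = 15.3°, dipping toward SSW (azimuth ≈ 201°).

15.3°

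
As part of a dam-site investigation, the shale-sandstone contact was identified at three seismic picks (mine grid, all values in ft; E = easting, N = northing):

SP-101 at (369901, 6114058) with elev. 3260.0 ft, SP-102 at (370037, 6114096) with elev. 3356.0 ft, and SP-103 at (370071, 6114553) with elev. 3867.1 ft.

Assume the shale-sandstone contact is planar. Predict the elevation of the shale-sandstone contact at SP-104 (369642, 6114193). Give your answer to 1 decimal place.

3302.9 ft

Let the plane be z = a·E + b·N + c.
SP-102−SP-101: 136a + 38b = 96;  SP-103−SP-101: 170a + 495b = 607.1.
Solving gives a = 0.401744988, b = 1.088491620.
Then c = 3260 − a·369901 − b·6114058 = −6800446.77.
At (369642, 6114193): z = 148501.8 + 6655247.8 − 6800446.77 = 3302.9 ft.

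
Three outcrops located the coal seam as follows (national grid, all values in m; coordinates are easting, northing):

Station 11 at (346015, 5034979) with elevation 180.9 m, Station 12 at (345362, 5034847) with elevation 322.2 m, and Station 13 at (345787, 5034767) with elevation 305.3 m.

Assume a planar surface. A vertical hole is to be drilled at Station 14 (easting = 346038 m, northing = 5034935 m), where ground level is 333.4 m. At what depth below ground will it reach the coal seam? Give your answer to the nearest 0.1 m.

Two edge vectors: Station 11→Station 12 = (-653, -132, 141.3), Station 11→Station 13 = (-228, -212, 124.4).
Normal n = (Station 11→Station 12) × (Station 11→Station 13) = (13534.8, 49016.8, 108340).
So ∂z/∂easting = −n_x/n_z = −0.124928927 and ∂z/∂northing = −n_y/n_z = −0.452434927.
Intercept c from Station 11: 180.9 + 43227.28 + 2278000.36 = 2321408.54.
At (346038, 5034935): z_contact = −43230.16 − 2277980.45 + 2321408.54 = 197.93 m.
Depth below ground = 333.4 − 197.93 = 135.5 m.

135.5 m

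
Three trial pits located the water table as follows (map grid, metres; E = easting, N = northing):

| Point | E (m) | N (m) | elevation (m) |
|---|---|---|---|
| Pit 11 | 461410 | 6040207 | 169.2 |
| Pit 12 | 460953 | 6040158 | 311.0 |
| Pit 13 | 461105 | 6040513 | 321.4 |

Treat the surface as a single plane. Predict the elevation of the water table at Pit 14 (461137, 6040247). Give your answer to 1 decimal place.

Let the plane be z = a·E + b·N + c.
Pit 12−Pit 11: −457a − 49b = 141.8;  Pit 13−Pit 11: −305a + 306b = 152.2.
Solving gives a = −0.328506916, b = 0.169952257.
Then c = 169.2 − a·461410 − b·6040207 = −874801.24.
At (461137, 6040247): z = −151486.7 + 1026553.6 − 874801.24 = 265.7 m.

265.7 m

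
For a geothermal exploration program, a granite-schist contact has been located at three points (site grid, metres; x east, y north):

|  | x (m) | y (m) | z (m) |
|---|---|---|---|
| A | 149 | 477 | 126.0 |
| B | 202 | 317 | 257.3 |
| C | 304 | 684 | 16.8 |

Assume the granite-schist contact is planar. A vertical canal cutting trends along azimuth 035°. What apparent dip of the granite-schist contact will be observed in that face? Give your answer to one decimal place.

23.9°

Two edge vectors: A→B = (53, -160, 131.3), A→C = (155, 207, -109.2).
Normal n = (A→B) × (A→C) = (-9707.1, 26139.1, 35771).
So ∂z/∂x = −n_x/n_z = 0.27137 and ∂z/∂y = −n_y/n_z = −0.73073.
Unit vector along 035° is (sin 35°, cos 35°) = (0.5736, 0.8192).
Slope in that direction = a·(0.5736) + b·(0.8192) = −0.44293.
Apparent dip = arctan|0.44293| = 23.9° (true dip is 37.9°, so apparent ≤ true as expected).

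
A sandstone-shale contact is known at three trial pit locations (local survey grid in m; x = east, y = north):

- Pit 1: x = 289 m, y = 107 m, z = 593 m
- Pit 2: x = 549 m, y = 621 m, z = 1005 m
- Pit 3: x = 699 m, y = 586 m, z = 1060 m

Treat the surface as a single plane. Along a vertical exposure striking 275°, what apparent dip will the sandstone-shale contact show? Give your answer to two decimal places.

24.00°

Let the plane be z = a·x + b·y + c.
Pit 2−Pit 1: 260a + 514b = 412;  Pit 3−Pit 1: 410a + 479b = 467.
Solving gives a = 0.49524, b = 0.55104.
Unit vector along 275° is (sin 275°, cos 275°) = (-0.9962, 0.0872).
Slope in that direction = a·(-0.9962) + b·(0.0872) = −0.44533.
Apparent dip = arctan|0.44533| = 24.00° (true dip is 36.5°, so apparent ≤ true as expected).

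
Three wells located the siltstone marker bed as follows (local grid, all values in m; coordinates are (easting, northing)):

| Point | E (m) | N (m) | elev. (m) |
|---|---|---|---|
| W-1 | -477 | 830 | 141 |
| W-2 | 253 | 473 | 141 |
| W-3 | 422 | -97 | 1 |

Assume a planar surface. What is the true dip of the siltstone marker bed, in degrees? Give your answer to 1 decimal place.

17.7°

Let the plane be z = a·E + b·N + c.
W-2−W-1: 730a − 357b = 0;  W-3−W-1: 899a − 927b = −140.
Solving gives a = 0.14049, b = 0.28727.
Gradient magnitude |∇z| = √(a² + b²) = √(0.01974 + 0.08252) = 0.31978.
True dip = arctan(0.31978) = 17.7°, dipping toward SSW (azimuth ≈ 206°).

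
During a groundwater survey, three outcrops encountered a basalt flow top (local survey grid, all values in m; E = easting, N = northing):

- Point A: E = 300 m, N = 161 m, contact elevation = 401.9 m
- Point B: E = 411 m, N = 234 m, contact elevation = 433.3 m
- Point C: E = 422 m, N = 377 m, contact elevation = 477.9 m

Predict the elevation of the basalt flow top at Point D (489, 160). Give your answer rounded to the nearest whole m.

Let the plane be z = a·E + b·N + c.
Point B−Point A: 111a + 73b = 31.4;  Point C−Point A: 122a + 216b = 76.
Solving gives a = 0.08191, b = 0.30559.
Then c = 401.9 − a·300 − b·161 = 328.13.
At (489, 160): z = 40.1 + 48.9 + 328.13 = 417.1 m.

417 m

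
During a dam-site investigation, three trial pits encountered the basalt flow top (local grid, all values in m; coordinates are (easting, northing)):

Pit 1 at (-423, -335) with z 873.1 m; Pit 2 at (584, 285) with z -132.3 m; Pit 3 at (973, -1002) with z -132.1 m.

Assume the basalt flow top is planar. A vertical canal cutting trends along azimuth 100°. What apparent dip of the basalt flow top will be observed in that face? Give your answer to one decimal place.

Two edge vectors: Pit 1→Pit 2 = (1007, 620, -1005.4), Pit 1→Pit 3 = (1396, -667, -1005.2).
Normal n = (Pit 1→Pit 2) × (Pit 1→Pit 3) = (-1293825.8, -391302, -1537189).
So ∂z/∂E = −n_x/n_z = −0.84168 and ∂z/∂N = −n_y/n_z = −0.25456.
Unit vector along 100° is (sin 100°, cos 100°) = (0.9848, -0.1736).
Slope in that direction = a·(0.9848) + b·(-0.1736) = −0.78469.
Apparent dip = arctan|0.78469| = 38.1° (true dip is 41.3°, so apparent ≤ true as expected).

38.1°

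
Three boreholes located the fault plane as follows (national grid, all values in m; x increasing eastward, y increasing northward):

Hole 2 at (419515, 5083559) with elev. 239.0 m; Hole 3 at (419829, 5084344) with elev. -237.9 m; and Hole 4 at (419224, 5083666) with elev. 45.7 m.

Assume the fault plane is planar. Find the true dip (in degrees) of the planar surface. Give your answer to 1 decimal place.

40.5°

Let the plane be z = a·x + b·y + c.
Hole 3−Hole 2: 314a + 785b = −476.9;  Hole 4−Hole 2: −291a + 107b = −193.3.
Solving gives a = 0.38435, b = −0.76126.
Gradient magnitude |∇z| = √(a² + b²) = √(0.14772 + 0.57951) = 0.85278.
True dip = arctan(0.85278) = 40.5°, dipping toward NNW (azimuth ≈ 333°).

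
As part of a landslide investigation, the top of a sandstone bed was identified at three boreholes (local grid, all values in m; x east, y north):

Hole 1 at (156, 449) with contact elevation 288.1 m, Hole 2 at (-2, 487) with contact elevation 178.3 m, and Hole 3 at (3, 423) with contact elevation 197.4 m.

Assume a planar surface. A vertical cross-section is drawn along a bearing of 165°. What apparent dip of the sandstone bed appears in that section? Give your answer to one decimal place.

Two edge vectors: Hole 1→Hole 2 = (-158, 38, -109.8), Hole 1→Hole 3 = (-153, -26, -90.7).
Normal n = (Hole 1→Hole 2) × (Hole 1→Hole 3) = (-6301.4, 2468.8, 9922).
So ∂z/∂x = −n_x/n_z = 0.63509 and ∂z/∂y = −n_y/n_z = −0.24882.
Unit vector along 165° is (sin 165°, cos 165°) = (0.2588, -0.9659).
Slope in that direction = a·(0.2588) + b·(-0.9659) = 0.40472.
Apparent dip = arctan|0.40472| = 22.0° (true dip is 34.3°, so apparent ≤ true as expected).

22.0°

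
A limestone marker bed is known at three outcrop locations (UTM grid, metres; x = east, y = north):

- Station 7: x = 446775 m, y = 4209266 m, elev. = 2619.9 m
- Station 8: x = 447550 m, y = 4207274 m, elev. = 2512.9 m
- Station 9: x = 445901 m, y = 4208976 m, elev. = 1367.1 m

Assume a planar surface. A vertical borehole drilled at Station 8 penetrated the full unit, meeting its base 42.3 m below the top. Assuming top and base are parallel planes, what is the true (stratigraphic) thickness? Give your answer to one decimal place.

Let the plane be z = a·x + b·y + c.
Station 8−Station 7: 775a − 1992b = −107;  Station 9−Station 7: −874a − 290b = −1252.8.
Solving gives a = 1.25374, b = 0.54149.
|∇z| = √(a²+b²) = 1.36568, so dip δ = arctan(1.36568) = 53.79°.
True thickness = vertical thickness × cos δ = 42.3 × cos 53.79° = 25.0 m.

25.0 m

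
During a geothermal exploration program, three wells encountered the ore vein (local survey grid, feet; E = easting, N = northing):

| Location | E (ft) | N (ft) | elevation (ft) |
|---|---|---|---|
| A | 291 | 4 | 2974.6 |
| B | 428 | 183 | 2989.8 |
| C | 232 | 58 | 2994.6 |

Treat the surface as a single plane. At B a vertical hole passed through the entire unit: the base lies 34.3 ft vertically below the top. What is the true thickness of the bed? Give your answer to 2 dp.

33.24 ft

Let the plane be z = a·E + b·N + c.
B−A: 137a + 179b = 15.2;  C−A: −59a + 54b = 20.
Solving gives a = −0.15364, b = 0.20251.
|∇z| = √(a²+b²) = 0.25419, so dip δ = arctan(0.25419) = 14.26°.
True thickness = vertical thickness × cos δ = 34.3 × cos 14.26° = 33.24 ft.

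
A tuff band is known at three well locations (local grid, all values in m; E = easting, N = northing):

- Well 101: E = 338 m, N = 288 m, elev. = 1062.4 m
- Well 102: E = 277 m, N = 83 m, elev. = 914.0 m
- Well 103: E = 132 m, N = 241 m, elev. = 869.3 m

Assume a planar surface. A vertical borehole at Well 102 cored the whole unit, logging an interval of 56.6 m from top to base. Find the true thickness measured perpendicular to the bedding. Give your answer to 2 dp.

Let the plane be z = a·E + b·N + c.
Well 102−Well 101: −61a − 205b = −148.4;  Well 103−Well 101: −206a − 47b = −193.1.
Solving gives a = 0.82846, b = 0.47738.
|∇z| = √(a²+b²) = 0.95616, so dip δ = arctan(0.95616) = 43.72°.
True thickness = vertical thickness × cos δ = 56.6 × cos 43.72° = 40.91 m.

40.91 m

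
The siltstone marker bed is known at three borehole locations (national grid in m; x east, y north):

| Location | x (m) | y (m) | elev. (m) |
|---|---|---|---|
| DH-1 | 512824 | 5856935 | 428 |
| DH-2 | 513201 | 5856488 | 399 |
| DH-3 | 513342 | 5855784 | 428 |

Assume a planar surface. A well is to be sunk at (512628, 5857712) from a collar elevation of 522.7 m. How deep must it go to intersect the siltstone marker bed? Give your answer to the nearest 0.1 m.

Let the plane be z = a·x + b·y + c.
DH-2−DH-1: 377a − 447b = −29;  DH-3−DH-1: 518a − 1151b = 0.
Solving gives a = −0.164931491, b = −0.074226335.
Then c = 428 − a·512824 − b·5856935 = 519747.65.
At (512628, 5857712): z_contact = −84548.50 − 434796.50 + 519747.65 = 402.65 m.
Depth below ground = 522.7 − 402.65 = 120.0 m.

120.0 m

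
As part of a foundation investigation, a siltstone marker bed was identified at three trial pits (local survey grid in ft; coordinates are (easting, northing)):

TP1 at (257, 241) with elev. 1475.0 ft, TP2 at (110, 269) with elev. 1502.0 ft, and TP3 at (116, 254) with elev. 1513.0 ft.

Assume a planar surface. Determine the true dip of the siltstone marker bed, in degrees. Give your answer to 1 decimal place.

43.3°

Let the plane be z = a·E + b·N + c.
TP2−TP1: −147a + 28b = 27;  TP3−TP1: −141a + 13b = 38.
Solving gives a = −0.35002, b = −0.87334.
Gradient magnitude |∇z| = √(a² + b²) = √(0.12252 + 0.76273) = 0.94087.
True dip = arctan(0.94087) = 43.3°, dipping toward NNE (azimuth ≈ 022°).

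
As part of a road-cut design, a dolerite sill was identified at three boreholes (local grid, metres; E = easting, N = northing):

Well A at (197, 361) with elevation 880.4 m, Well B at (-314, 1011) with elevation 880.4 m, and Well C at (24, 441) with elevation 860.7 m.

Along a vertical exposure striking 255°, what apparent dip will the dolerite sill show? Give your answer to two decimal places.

11.82°

Two edge vectors: Well A→Well B = (-511, 650, 0), Well A→Well C = (-173, 80, -19.7).
Normal n = (Well A→Well B) × (Well A→Well C) = (-12805, -10066.7, 71570).
So ∂z/∂E = −n_x/n_z = 0.17892 and ∂z/∂N = −n_y/n_z = 0.14066.
Unit vector along 255° is (sin 255°, cos 255°) = (-0.9659, -0.2588).
Slope in that direction = a·(-0.9659) + b·(-0.2588) = −0.20922.
Apparent dip = arctan|0.20922| = 11.82° (true dip is 12.8°, so apparent ≤ true as expected).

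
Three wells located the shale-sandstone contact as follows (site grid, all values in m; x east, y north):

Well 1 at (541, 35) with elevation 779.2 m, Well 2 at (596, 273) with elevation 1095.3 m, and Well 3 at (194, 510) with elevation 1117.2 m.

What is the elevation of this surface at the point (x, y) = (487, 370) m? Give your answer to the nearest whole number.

1140 m

Two edge vectors: Well 1→Well 2 = (55, 238, 316.1), Well 1→Well 3 = (-347, 475, 338).
Normal n = (Well 1→Well 2) × (Well 1→Well 3) = (-69703.5, -128276.7, 108711).
So ∂z/∂x = −n_x/n_z = 0.64118 and ∂z/∂y = −n_y/n_z = 1.17998.
Intercept c from Well 1: 779.2 − 346.88 − 41.30 = 391.02.
At (487, 370): z = 312.3 + 436.6 + 391.02 = 1139.9 m.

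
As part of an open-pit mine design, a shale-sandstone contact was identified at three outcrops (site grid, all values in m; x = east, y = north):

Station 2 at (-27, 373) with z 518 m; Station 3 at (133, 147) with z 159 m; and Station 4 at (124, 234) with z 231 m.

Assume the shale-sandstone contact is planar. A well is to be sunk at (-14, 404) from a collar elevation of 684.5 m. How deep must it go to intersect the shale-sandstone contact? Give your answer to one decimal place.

Let the plane be z = a·x + b·y + c.
Station 3−Station 2: 160a − 226b = −359;  Station 4−Station 2: 151a − 139b = −287.
Solving gives a = −1.25871, b = 0.69738.
Then c = 518 − a·-27 − b·373 = 223.89.
At (-14, 404): z_contact = 17.62 + 281.74 + 223.89 = 523.26 m.
Depth below ground = 684.5 − 523.26 = 161.2 m.

161.2 m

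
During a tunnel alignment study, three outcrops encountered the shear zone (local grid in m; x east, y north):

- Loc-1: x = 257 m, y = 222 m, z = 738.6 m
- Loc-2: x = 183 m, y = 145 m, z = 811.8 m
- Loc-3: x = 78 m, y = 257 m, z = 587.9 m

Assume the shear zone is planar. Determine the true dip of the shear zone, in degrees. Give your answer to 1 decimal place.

Two edge vectors: Loc-1→Loc-2 = (-74, -77, 73.2), Loc-1→Loc-3 = (-179, 35, -150.7).
Normal n = (Loc-1→Loc-2) × (Loc-1→Loc-3) = (9041.9, -24254.6, -16373).
So ∂z/∂x = −n_x/n_z = 0.55224 and ∂z/∂y = −n_y/n_z = −1.48138.
Gradient magnitude |∇z| = √(a² + b²) = √(0.30497 + 2.19448) = 1.58097.
True dip = arctan(1.58097) = 57.7°, dipping toward NNW (azimuth ≈ 340°).

57.7°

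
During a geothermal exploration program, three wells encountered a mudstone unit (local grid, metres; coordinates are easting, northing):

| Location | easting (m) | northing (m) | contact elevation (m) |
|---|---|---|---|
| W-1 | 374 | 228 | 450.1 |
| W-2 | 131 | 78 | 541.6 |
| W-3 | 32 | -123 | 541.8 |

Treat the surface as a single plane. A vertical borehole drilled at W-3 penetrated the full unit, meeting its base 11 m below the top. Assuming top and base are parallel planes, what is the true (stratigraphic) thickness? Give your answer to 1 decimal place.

9.4 m

Let the plane be z = a·easting + b·northing + c.
W-2−W-1: −243a − 150b = 91.5;  W-3−W-1: −342a − 351b = 91.7.
Solving gives a = −0.54016, b = 0.26505.
|∇z| = √(a²+b²) = 0.60168, so dip δ = arctan(0.60168) = 31.03°.
True thickness = vertical thickness × cos δ = 11 × cos 31.03° = 9.4 m.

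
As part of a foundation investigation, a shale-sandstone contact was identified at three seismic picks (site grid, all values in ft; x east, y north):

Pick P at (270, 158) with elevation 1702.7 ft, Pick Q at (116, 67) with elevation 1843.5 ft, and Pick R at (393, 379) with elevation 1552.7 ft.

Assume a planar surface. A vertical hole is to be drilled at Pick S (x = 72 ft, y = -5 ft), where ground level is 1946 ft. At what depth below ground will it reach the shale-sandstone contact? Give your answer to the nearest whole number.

Let the plane be z = a·x + b·y + c.
Pick Q−Pick P: −154a − 91b = 140.8;  Pick R−Pick P: 123a + 221b = −150.
Solving gives a = −0.76471, b = −0.25312.
Then c = 1702.7 − a·270 − b·158 = 1949.17.
At (72, -5): z_contact = −55.1 + 1.3 + 1949.17 = 1895.4 ft.
Depth below ground = 1946 − 1895.4 = 51 ft.

51 ft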